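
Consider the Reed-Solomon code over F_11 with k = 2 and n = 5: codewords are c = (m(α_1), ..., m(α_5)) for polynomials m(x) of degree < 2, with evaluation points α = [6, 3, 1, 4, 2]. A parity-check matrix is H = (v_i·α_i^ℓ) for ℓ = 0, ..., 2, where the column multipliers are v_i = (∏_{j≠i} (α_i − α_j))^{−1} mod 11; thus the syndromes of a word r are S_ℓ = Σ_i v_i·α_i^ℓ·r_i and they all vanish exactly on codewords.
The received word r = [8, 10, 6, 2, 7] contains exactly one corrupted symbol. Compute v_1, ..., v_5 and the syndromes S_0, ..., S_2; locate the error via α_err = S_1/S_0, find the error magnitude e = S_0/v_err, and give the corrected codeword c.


S = (3, 3, 3), error at position 3, error magnitude e = 2, c = [8, 10, 4, 2, 7].

Step 1: column multipliers v_i = (∏_{j≠i}(α_i − α_j))^{−1} mod 11.
  i = 1 (α = 6): (6−3)(6−1)(6−4)(6−2) = 3·5·2·4 = 120 ≡ 10, so v_1 = 10^{−1} = 10 (mod 11).
  i = 2 (α = 3): (3−6)(3−1)(3−4)(3−2) = (−3)·2·(−1)·1 = 6 ≡ 6, so v_2 = 6^{−1} = 2 (mod 11).
  i = 3 (α = 1): (1−6)(1−3)(1−4)(1−2) = (−5)·(−2)·(−3)·(−1) = 30 ≡ 8, so v_3 = 8^{−1} = 7 (mod 11).
  i = 4 (α = 4): (4−6)(4−3)(4−1)(4−2) = (−2)·1·3·2 = −12 ≡ 10, so v_4 = 10^{−1} = 10 (mod 11).
  i = 5 (α = 2): (2−6)(2−3)(2−1)(2−4) = (−4)·(−1)·1·(−2) = −8 ≡ 3, so v_5 = 3^{−1} = 4 (mod 11).
  v = [10, 2, 7, 10, 4].
Step 2: syndromes of r = [8, 10, 6, 2, 7] (all sums mod 11).
  S_0 = Σ v_i r_i = 10·8 + 2·10 + 7·6 + 10·2 + 4·7 = 190 ≡ 3.
  S_1 = Σ v_i α_i r_i = 10·6·8 + 2·3·10 + 7·1·6 + 10·4·2 + 4·2·7 = 718 ≡ 3.
  α_i^2 mod 11 = [3, 9, 1, 5, 4].
  S_2 = Σ v_i α_i^2 r_i = 10·3·8 + 2·9·10 + 7·1·6 + 10·5·2 + 4·4·7 = 674 ≡ 3.
  S = (3, 3, 3) ≠ 0, so r is not a codeword (an error is present).
Step 3: locate the error. For a single error e at position i, S_ℓ = v_i·e·α_i^ℓ, so α_err = S_1/S_0.
  S_0^{−1} = 3^{−1} = 4 (mod 11), so α_err = 3·4 = 12 ≡ 1 = α_3. Error position i = 3.
  Consistency check: S_2/S_1 = 3·4 = 12 ≡ 1 = α_err ✓ (single-error assumption holds).
Step 4: error magnitude e = S_0/v_3 = S_0·∏_{j≠3}(α_3 − α_j) = 3·8 = 24 ≡ 2 (mod 11).
Step 5: correct position 3: c_3 = r_3 − e = 6 − 2 ≡ 4 (mod 11). Hence c = [8, 10, 4, 2, 7].
  Check: interpolating c through the α_i gives m(x) = 1 + 3·x (degree < 2) with m(α_i) = c_i for every i, so c is indeed a codeword.


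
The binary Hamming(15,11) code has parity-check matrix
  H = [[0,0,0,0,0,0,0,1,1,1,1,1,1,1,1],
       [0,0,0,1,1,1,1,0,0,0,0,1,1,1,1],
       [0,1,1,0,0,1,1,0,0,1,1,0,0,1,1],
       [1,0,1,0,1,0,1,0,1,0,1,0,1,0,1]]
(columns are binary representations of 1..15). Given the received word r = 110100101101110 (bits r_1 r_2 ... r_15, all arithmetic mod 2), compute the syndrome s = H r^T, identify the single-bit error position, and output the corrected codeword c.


s = (1, 1, 0, 0)^T, error position = 12, corrected codeword c = 110100101100110

Compute s = H r^T mod 2 one row at a time:
  s_1 = 0 + 1 + 1 + 0 + 1 + 1 + 1 + 0 = 5 ≡ 1 (mod 2).
  s_2 = 1 + 0 + 0 + 1 + 1 + 1 + 1 + 0 = 5 ≡ 1 (mod 2).
  s_3 = 1 + 0 + 0 + 1 + 1 + 0 + 1 + 0 = 4 ≡ 0 (mod 2).
  s_4 = 1 + 0 + 0 + 1 + 1 + 0 + 1 + 0 = 4 ≡ 0 (mod 2).
s = (1, 1, 0, 0)^T — this equals column 12 of H (binary 1100), so error is at position 12.
Correct: flip bit 12 of r = 110100101101110 to get c = 110100101100110.


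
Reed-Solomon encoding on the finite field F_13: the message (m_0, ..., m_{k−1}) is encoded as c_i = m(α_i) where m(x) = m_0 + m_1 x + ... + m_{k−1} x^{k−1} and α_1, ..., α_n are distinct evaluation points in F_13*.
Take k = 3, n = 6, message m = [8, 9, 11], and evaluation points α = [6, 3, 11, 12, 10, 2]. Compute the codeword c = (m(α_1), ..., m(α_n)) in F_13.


c = [3, 4, 8, 10, 2, 5]

Message polynomial: m(x) = 8 + 9·x + 11·x^2 (mod 13).
For each evaluation point α_i, compute m(α_i) mod 13:
  α_1 = 6: Horner steps 11 → 10 → 3, so m(6) = 3.
  α_2 = 3: Horner steps 11 → 3 → 4, so m(3) = 4.
  α_3 = 11: Horner steps 11 → 0 → 8, so m(11) = 8.
  α_4 = 12: Horner steps 11 → 11 → 10, so m(12) = 10.
  α_5 = 10: Horner steps 11 → 2 → 2, so m(10) = 2.
  α_6 = 2: Horner steps 11 → 5 → 5, so m(2) = 5.
Codeword c = [3, 4, 8, 10, 2, 5] ∈ F_13^6.


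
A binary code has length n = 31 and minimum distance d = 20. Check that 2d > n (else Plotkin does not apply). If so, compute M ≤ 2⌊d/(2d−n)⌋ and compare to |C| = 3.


Plotkin bound M ≤ 4; given |C| = 3 ≤ bound (satisfied).

Check applicability: 2d = 40, n = 31.
2d − n = 9 > 0, so Plotkin applies.
Compute d/(2d−n) = 20/9 ≈ 2.2222.
⌊d/(2d−n)⌋ = 2.
Plotkin bound: M ≤ 2·2 = 4.
Given |C| = 3, check: satisfied.
This |C| is below the Plotkin bound.


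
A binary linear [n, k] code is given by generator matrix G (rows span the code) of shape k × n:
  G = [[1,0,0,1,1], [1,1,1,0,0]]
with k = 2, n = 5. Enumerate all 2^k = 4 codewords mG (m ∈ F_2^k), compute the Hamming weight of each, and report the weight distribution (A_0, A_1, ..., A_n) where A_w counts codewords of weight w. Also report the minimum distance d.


Weight distribution: A_0 = 1, A_3 = 2, A_4 = 1. Minimum distance d = 3.

Enumerate all 2^2 = 4 messages m ∈ F_2^2.
For each, compute codeword c = mG in F_2^5, then tally its weight.
  m = 00 → c = 00000, weight = 0.
  m = 10 → c = 10011, weight = 3.
  m = 01 → c = 11100, weight = 3.
  m = 11 → c = 01111, weight = 4.
Tally weights:
  weight 0: 1 codewords.
  weight 3: 2 codewords.
  weight 4: 1 codewords.
Minimum distance d = smallest w > 0 with A_w > 0 = 3.
Sanity: Σ A_w = 4 = 2^2 = 4 ✓.


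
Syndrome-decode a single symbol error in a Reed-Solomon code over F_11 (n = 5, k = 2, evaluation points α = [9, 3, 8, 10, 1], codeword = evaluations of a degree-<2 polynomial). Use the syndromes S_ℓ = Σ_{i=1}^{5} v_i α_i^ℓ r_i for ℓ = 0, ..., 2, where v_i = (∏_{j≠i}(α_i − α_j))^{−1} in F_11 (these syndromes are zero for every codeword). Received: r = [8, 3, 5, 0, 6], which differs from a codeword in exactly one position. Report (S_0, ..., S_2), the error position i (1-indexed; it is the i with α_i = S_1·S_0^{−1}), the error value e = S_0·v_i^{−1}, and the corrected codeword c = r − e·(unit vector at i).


S = (10, 8, 2), error at position 2, error magnitude e = 2, c = [8, 1, 5, 0, 6].

Step 1: column multipliers v_i = (∏_{j≠i}(α_i − α_j))^{−1} mod 11.
  i = 1 (α = 9): (9−3)(9−8)(9−10)(9−1) = 6·1·(−1)·8 = −48 ≡ 7, so v_1 = 7^{−1} = 8 (mod 11).
  i = 2 (α = 3): (3−9)(3−8)(3−10)(3−1) = (−6)·(−5)·(−7)·2 = −420 ≡ 9, so v_2 = 9^{−1} = 5 (mod 11).
  i = 3 (α = 8): (8−9)(8−3)(8−10)(8−1) = (−1)·5·(−2)·7 = 70 ≡ 4, so v_3 = 4^{−1} = 3 (mod 11).
  i = 4 (α = 10): (10−9)(10−3)(10−8)(10−1) = 1·7·2·9 = 126 ≡ 5, so v_4 = 5^{−1} = 9 (mod 11).
  i = 5 (α = 1): (1−9)(1−3)(1−8)(1−10) = (−8)·(−2)·(−7)·(−9) = 1008 ≡ 7, so v_5 = 7^{−1} = 8 (mod 11).
  v = [8, 5, 3, 9, 8].
Step 2: syndromes of r = [8, 3, 5, 0, 6] (all sums mod 11).
  S_0 = Σ v_i r_i = 8·8 + 5·3 + 3·5 + 9·0 + 8·6 = 142 ≡ 10.
  S_1 = Σ v_i α_i r_i = 8·9·8 + 5·3·3 + 3·8·5 + 9·10·0 + 8·1·6 = 789 ≡ 8.
  α_i^2 mod 11 = [4, 9, 9, 1, 1].
  S_2 = Σ v_i α_i^2 r_i = 8·4·8 + 5·9·3 + 3·9·5 + 9·1·0 + 8·1·6 = 574 ≡ 2.
  S = (10, 8, 2) ≠ 0, so r is not a codeword (an error is present).
Step 3: locate the error. For a single error e at position i, S_ℓ = v_i·e·α_i^ℓ, so α_err = S_1/S_0.
  S_0^{−1} = 10^{−1} = 10 (mod 11), so α_err = 8·10 = 80 ≡ 3 = α_2. Error position i = 2.
  Consistency check: S_2/S_1 = 2·7 = 14 ≡ 3 = α_err ✓ (single-error assumption holds).
Step 4: error magnitude e = S_0/v_2 = S_0·∏_{j≠2}(α_2 − α_j) = 10·9 = 90 ≡ 2 (mod 11).
Step 5: correct position 2: c_2 = r_2 − e = 3 − 2 ≡ 1 (mod 11). Hence c = [8, 1, 5, 0, 6].
  Check: interpolating c through the α_i gives m(x) = 3 + 3·x (degree < 2) with m(α_i) = c_i for every i, so c is indeed a codeword.


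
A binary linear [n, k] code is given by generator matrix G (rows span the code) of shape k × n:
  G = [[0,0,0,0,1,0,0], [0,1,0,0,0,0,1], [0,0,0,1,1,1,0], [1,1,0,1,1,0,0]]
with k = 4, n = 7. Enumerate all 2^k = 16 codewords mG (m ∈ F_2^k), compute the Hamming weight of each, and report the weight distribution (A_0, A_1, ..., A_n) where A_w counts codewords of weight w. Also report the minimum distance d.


Weight distribution: A_0 = 1, A_1 = 1, A_2 = 2, A_3 = 6, A_4 = 5, A_5 = 1. Minimum distance d = 1.

Enumerate all 2^4 = 16 messages m ∈ F_2^4.
For each, compute codeword c = mG in F_2^7, then tally its weight.
  m = 0000 → c = 0000000, weight = 0.
  m = 1000 → c = 0000100, weight = 1.
  m = 0100 → c = 0100001, weight = 2.
  m = 1100 → c = 0100101, weight = 3.
  m = 0010 → c = 0001110, weight = 3.
  m = 1010 → c = 0001010, weight = 2.
  m = 0110 → c = 0101111, weight = 5.
  m = 1110 → c = 0101011, weight = 4.
  m = 0001 → c = 1101100, weight = 4.
  m = 1001 → c = 1101000, weight = 3.
  m = 0101 → c = 1001101, weight = 4.
  m = 1101 → c = 1001001, weight = 3.
  m = 0011 → c = 1100010, weight = 3.
  m = 1011 → c = 1100110, weight = 4.
  m = 0111 → c = 1000011, weight = 3.
  m = 1111 → c = 1000111, weight = 4.
Tally weights:
  weight 0: 1 codewords.
  weight 1: 1 codewords.
  weight 2: 2 codewords.
  weight 3: 6 codewords.
  weight 4: 5 codewords.
  weight 5: 1 codewords.
Minimum distance d = smallest w > 0 with A_w > 0 = 1.
Sanity: Σ A_w = 16 = 2^4 = 16 ✓.


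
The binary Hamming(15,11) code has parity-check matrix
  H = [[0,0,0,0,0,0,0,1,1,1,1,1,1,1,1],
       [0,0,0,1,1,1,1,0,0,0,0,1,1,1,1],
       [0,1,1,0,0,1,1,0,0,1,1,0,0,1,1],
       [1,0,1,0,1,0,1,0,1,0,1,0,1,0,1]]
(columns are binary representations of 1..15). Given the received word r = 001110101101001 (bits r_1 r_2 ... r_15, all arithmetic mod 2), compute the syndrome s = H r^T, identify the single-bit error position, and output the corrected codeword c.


s = (0, 1, 0, 1)^T, error position = 5, corrected codeword c = 001100101101001

Compute s = H r^T mod 2 one row at a time:
  s_1 = 0 + 1 + 1 + 0 + 1 + 0 + 0 + 1 = 4 ≡ 0 (mod 2).
  s_2 = 1 + 1 + 0 + 1 + 1 + 0 + 0 + 1 = 5 ≡ 1 (mod 2).
  s_3 = 0 + 1 + 0 + 1 + 1 + 0 + 0 + 1 = 4 ≡ 0 (mod 2).
  s_4 = 0 + 1 + 1 + 1 + 1 + 0 + 0 + 1 = 5 ≡ 1 (mod 2).
s = (0, 1, 0, 1)^T — this equals column 5 of H (binary 0101), so error is at position 5.
Correct: flip bit 5 of r = 001110101101001 to get c = 001100101101001.


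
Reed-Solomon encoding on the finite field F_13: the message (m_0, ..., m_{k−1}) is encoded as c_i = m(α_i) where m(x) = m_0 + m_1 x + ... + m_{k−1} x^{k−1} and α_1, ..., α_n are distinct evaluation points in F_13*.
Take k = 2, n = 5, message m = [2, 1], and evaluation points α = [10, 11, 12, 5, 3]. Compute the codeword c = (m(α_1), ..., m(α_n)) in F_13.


c = [12, 0, 1, 7, 5]

Message polynomial: m(x) = 2 + 1·x (mod 13).
For each evaluation point α_i, compute m(α_i) mod 13:
  α_1 = 10: Horner steps 1 → 12, so m(10) = 12.
  α_2 = 11: Horner steps 1 → 0, so m(11) = 0.
  α_3 = 12: Horner steps 1 → 1, so m(12) = 1.
  α_4 = 5: Horner steps 1 → 7, so m(5) = 7.
  α_5 = 3: Horner steps 1 → 5, so m(3) = 5.
Codeword c = [12, 0, 1, 7, 5] ∈ F_13^5.


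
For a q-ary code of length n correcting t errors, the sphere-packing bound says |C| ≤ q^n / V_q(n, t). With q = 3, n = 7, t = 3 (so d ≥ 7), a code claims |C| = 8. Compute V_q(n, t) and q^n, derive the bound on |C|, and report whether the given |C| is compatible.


V_q(n, t) = 379, q^n = 2187, Hamming bound = 5, |C| = 8 > bound (violated).

Step 1: Compute V_q(n, t) = Σ_{j=0}^3 C(n, j) (q−1)^j.
  j = 0: C(7,0)·(2)^0 = 1·1 = 1.
  j = 1: C(7,1)·(2)^1 = 7·2 = 14.
  j = 2: C(7,2)·(2)^2 = 21·4 = 84.
  j = 3: C(7,3)·(2)^3 = 35·8 = 280.
  V_q(n, t) = 1 + 14 + 84 + 280 = 379.
Step 2: q^n = 3^7 = 2187.
Step 3: Hamming bound ⌊q^n / V_q(n,t)⌋ = ⌊2187/379⌋ = 5.
Step 4: Compare |C| = 8 to 5: violated.
The claimed |C| lies above the Hamming bound, so no 3-ary code of length 7 with d ≥ 7 can have 8 codewords.


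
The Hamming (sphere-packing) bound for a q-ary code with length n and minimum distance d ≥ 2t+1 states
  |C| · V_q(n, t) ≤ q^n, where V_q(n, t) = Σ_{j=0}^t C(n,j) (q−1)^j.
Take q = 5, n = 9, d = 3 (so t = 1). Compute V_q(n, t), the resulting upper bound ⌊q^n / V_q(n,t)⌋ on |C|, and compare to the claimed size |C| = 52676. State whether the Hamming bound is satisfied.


V_q(n, t) = 37, q^n = 1953125, Hamming bound = 52787, |C| = 52676 ≤ bound (satisfied).

Step 1: Compute V_q(n, t) = Σ_{j=0}^1 C(n, j) (q−1)^j.
  j = 0: C(9,0)·(4)^0 = 1·1 = 1.
  j = 1: C(9,1)·(4)^1 = 9·4 = 36.
  V_q(n, t) = 1 + 36 = 37.
Step 2: q^n = 5^9 = 1953125.
Step 3: Hamming bound ⌊q^n / V_q(n,t)⌋ = ⌊1953125/37⌋ = 52787.
Step 4: Compare |C| = 52676 to 52787: satisfied.
The claimed |C| lies below the Hamming bound.


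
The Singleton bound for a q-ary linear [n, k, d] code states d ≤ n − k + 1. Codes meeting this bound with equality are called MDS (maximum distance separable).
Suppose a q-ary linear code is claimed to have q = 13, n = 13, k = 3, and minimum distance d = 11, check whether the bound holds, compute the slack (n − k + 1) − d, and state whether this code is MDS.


Singleton RHS = n − k + 1 = 11, slack = 0, bound satisfied, MDS.

Singleton bound: d ≤ n − k + 1.
Here n = 13, k = 3, so n − k + 1 = 11.
Given d = 11, check d ≤ 11: YES.
Slack = (n − k + 1) − d = 0.
The code is MDS (slack = 0).
Description: the claimed parameters are [13, 3, 11]_13; such a code would be MDS (meets Singleton bound).


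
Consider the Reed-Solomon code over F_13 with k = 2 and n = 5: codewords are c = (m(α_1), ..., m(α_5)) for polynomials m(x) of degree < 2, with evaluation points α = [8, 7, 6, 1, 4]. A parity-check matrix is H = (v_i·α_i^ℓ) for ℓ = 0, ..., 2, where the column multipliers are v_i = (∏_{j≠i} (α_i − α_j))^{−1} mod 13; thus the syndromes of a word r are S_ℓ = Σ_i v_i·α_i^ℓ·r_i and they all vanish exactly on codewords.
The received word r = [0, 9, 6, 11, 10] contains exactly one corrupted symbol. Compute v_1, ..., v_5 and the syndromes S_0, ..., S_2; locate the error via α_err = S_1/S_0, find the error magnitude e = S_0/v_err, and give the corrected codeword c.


S = (2, 12, 7), error at position 3, error magnitude e = 1, c = [0, 9, 5, 11, 10].

Step 1: column multipliers v_i = (∏_{j≠i}(α_i − α_j))^{−1} mod 13.
  i = 1 (α = 8): (8−7)(8−6)(8−1)(8−4) = 1·2·7·4 = 56 ≡ 4, so v_1 = 4^{−1} = 10 (mod 13).
  i = 2 (α = 7): (7−8)(7−6)(7−1)(7−4) = (−1)·1·6·3 = −18 ≡ 8, so v_2 = 8^{−1} = 5 (mod 13).
  i = 3 (α = 6): (6−8)(6−7)(6−1)(6−4) = (−2)·(−1)·5·2 = 20 ≡ 7, so v_3 = 7^{−1} = 2 (mod 13).
  i = 4 (α = 1): (1−8)(1−7)(1−6)(1−4) = (−7)·(−6)·(−5)·(−3) = 630 ≡ 6, so v_4 = 6^{−1} = 11 (mod 13).
  i = 5 (α = 4): (4−8)(4−7)(4−6)(4−1) = (−4)·(−3)·(−2)·3 = −72 ≡ 6, so v_5 = 6^{−1} = 11 (mod 13).
  v = [10, 5, 2, 11, 11].
Step 2: syndromes of r = [0, 9, 6, 11, 10] (all sums mod 13).
  S_0 = Σ v_i r_i = 10·0 + 5·9 + 2·6 + 11·11 + 11·10 = 288 ≡ 2.
  S_1 = Σ v_i α_i r_i = 10·8·0 + 5·7·9 + 2·6·6 + 11·1·11 + 11·4·10 = 948 ≡ 12.
  α_i^2 mod 13 = [12, 10, 10, 1, 3].
  S_2 = Σ v_i α_i^2 r_i = 10·12·0 + 5·10·9 + 2·10·6 + 11·1·11 + 11·3·10 = 1021 ≡ 7.
  S = (2, 12, 7) ≠ 0, so r is not a codeword (an error is present).
Step 3: locate the error. For a single error e at position i, S_ℓ = v_i·e·α_i^ℓ, so α_err = S_1/S_0.
  S_0^{−1} = 2^{−1} = 7 (mod 13), so α_err = 12·7 = 84 ≡ 6 = α_3. Error position i = 3.
  Consistency check: S_2/S_1 = 7·12 = 84 ≡ 6 = α_err ✓ (single-error assumption holds).
Step 4: error magnitude e = S_0/v_3 = S_0·∏_{j≠3}(α_3 − α_j) = 2·7 = 14 ≡ 1 (mod 13).
Step 5: correct position 3: c_3 = r_3 − e = 6 − 1 ≡ 5 (mod 13). Hence c = [0, 9, 5, 11, 10].
  Check: interpolating c through the α_i gives m(x) = 7 + 4·x (degree < 2) with m(α_i) = c_i for every i, so c is indeed a codeword.


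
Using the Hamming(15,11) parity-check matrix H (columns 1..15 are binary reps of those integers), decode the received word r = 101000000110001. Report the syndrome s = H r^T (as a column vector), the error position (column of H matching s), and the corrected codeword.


s = (1, 1, 0, 0)^T, error position = 12, corrected codeword c = 101000000111001

Compute s = H r^T mod 2 one row at a time:
  s_1 = 0 + 0 + 1 + 1 + 0 + 0 + 0 + 1 = 3 ≡ 1 (mod 2).
  s_2 = 0 + 0 + 0 + 0 + 0 + 0 + 0 + 1 = 1 ≡ 1 (mod 2).
  s_3 = 0 + 1 + 0 + 0 + 1 + 1 + 0 + 1 = 4 ≡ 0 (mod 2).
  s_4 = 1 + 1 + 0 + 0 + 0 + 1 + 0 + 1 = 4 ≡ 0 (mod 2).
s = (1, 1, 0, 0)^T — this equals column 12 of H (binary 1100), so error is at position 12.
Correct: flip bit 12 of r = 101000000110001 to get c = 101000000111001.


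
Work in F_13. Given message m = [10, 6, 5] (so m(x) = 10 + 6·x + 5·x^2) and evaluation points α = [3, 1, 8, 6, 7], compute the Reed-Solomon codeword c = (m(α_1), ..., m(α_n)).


c = [8, 8, 1, 5, 11]

Message polynomial: m(x) = 10 + 6·x + 5·x^2 (mod 13).
For each evaluation point α_i, compute m(α_i) mod 13:
  α_1 = 3: Horner steps 5 → 8 → 8, so m(3) = 8.
  α_2 = 1: Horner steps 5 → 11 → 8, so m(1) = 8.
  α_3 = 8: Horner steps 5 → 7 → 1, so m(8) = 1.
  α_4 = 6: Horner steps 5 → 10 → 5, so m(6) = 5.
  α_5 = 7: Horner steps 5 → 2 → 11, so m(7) = 11.
Codeword c = [8, 8, 1, 5, 11] ∈ F_13^5.


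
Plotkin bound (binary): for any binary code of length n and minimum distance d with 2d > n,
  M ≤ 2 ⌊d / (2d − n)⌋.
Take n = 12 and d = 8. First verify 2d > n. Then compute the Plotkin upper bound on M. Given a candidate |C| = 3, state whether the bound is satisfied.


Plotkin bound M ≤ 4; given |C| = 3 ≤ bound (satisfied).

Check applicability: 2d = 16, n = 12.
2d − n = 4 > 0, so Plotkin applies.
Compute d/(2d−n) = 8/4 ≈ 2.0000.
⌊d/(2d−n)⌋ = 2.
Plotkin bound: M ≤ 2·2 = 4.
Given |C| = 3, check: satisfied.
This |C| is below the Plotkin bound.


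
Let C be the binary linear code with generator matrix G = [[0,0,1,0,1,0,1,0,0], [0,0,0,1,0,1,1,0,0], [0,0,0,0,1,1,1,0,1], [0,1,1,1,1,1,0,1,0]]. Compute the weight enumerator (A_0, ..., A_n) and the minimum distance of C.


Weight distribution: A_0 = 1, A_2 = 1, A_3 = 4, A_4 = 3, A_5 = 4, A_6 = 3. Minimum distance d = 2.

Enumerate all 2^4 = 16 messages m ∈ F_2^4.
For each, compute codeword c = mG in F_2^9, then tally its weight.
  m = 0000 → c = 000000000, weight = 0.
  m = 1000 → c = 001010100, weight = 3.
  m = 0100 → c = 000101100, weight = 3.
  m = 1100 → c = 001111000, weight = 4.
  m = 0010 → c = 000011101, weight = 4.
  m = 1010 → c = 001001001, weight = 3.
  m = 0110 → c = 000110001, weight = 3.
  m = 1110 → c = 001100101, weight = 4.
  m = 0001 → c = 011111010, weight = 6.
  m = 1001 → c = 010101110, weight = 5.
  m = 0101 → c = 011010110, weight = 5.
  m = 1101 → c = 010000010, weight = 2.
  m = 0011 → c = 011100111, weight = 6.
  m = 1011 → c = 010110011, weight = 5.
  m = 0111 → c = 011001011, weight = 5.
  m = 1111 → c = 010011111, weight = 6.
Tally weights:
  weight 0: 1 codewords.
  weight 2: 1 codewords.
  weight 3: 4 codewords.
  weight 4: 3 codewords.
  weight 5: 4 codewords.
  weight 6: 3 codewords.
Minimum distance d = smallest w > 0 with A_w > 0 = 2.
Sanity: Σ A_w = 16 = 2^4 = 16 ✓.


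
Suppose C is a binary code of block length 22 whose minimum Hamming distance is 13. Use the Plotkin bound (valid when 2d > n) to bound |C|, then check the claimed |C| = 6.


Plotkin bound M ≤ 6; given |C| = 6 ≤ bound (satisfied).

Check applicability: 2d = 26, n = 22.
2d − n = 4 > 0, so Plotkin applies.
Compute d/(2d−n) = 13/4 ≈ 3.2500.
⌊d/(2d−n)⌋ = 3.
Plotkin bound: M ≤ 2·3 = 6.
Given |C| = 6, check: satisfied.
This |C| is at the Plotkin bound.


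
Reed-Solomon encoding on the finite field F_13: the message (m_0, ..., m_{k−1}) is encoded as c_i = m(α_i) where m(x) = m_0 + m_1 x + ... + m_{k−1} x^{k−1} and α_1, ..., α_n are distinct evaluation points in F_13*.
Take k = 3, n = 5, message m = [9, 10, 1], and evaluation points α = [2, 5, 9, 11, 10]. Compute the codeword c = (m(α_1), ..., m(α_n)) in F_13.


c = [7, 6, 11, 6, 1]

Message polynomial: m(x) = 9 + 10·x + 1·x^2 (mod 13).
For each evaluation point α_i, compute m(α_i) mod 13:
  α_1 = 2: Horner steps 1 → 12 → 7, so m(2) = 7.
  α_2 = 5: Horner steps 1 → 2 → 6, so m(5) = 6.
  α_3 = 9: Horner steps 1 → 6 → 11, so m(9) = 11.
  α_4 = 11: Horner steps 1 → 8 → 6, so m(11) = 6.
  α_5 = 10: Horner steps 1 → 7 → 1, so m(10) = 1.
Codeword c = [7, 6, 11, 6, 1] ∈ F_13^5.


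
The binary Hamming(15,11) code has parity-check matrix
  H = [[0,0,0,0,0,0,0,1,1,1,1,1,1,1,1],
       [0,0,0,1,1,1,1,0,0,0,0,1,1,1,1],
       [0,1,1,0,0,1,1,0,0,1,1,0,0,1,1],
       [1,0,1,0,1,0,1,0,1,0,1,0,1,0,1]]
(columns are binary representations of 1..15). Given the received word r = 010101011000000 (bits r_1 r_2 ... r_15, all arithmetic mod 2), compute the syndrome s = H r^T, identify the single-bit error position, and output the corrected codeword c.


s = (0, 0, 0, 1)^T, error position = 1, corrected codeword c = 110101011000000

Compute s = H r^T mod 2 one row at a time:
  s_1 = 1 + 1 + 0 + 0 + 0 + 0 + 0 + 0 = 2 ≡ 0 (mod 2).
  s_2 = 1 + 0 + 1 + 0 + 0 + 0 + 0 + 0 = 2 ≡ 0 (mod 2).
  s_3 = 1 + 0 + 1 + 0 + 0 + 0 + 0 + 0 = 2 ≡ 0 (mod 2).
  s_4 = 0 + 0 + 0 + 0 + 1 + 0 + 0 + 0 = 1 ≡ 1 (mod 2).
s = (0, 0, 0, 1)^T — this equals column 1 of H (binary 0001), so error is at position 1.
Correct: flip bit 1 of r = 010101011000000 to get c = 110101011000000.


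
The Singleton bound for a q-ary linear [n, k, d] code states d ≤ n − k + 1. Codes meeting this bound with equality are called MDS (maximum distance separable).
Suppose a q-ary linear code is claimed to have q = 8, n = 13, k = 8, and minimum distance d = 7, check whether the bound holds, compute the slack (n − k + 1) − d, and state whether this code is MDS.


Singleton RHS = n − k + 1 = 6, slack = -1, bound violated (no such code; not MDS).

Singleton bound: d ≤ n − k + 1.
Here n = 13, k = 8, so n − k + 1 = 6.
Given d = 7, check d ≤ 6: NO.
Slack = (n − k + 1) − d = -1.
The slack is negative: d = 7 exceeds n − k + 1 = 6 by 1, so the Singleton bound is violated and no linear [13, 8, 7]_8 code can exist. In particular it is not MDS (MDS requires d = n − k + 1 exactly).
Description: the claimed parameters are [13, 8, 7]_8; such a code would be impossible (violates the Singleton bound).


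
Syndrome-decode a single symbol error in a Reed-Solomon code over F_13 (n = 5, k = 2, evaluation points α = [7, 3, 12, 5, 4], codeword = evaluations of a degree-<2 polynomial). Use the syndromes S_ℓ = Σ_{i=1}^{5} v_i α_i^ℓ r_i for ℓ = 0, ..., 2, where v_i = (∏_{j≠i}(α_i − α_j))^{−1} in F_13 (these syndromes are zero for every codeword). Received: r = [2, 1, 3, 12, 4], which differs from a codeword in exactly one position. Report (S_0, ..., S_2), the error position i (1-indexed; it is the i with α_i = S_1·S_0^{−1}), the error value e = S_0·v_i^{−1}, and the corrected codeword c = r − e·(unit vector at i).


S = (10, 4, 12), error at position 2, error magnitude e = 5, c = [2, 9, 3, 12, 4].

Step 1: column multipliers v_i = (∏_{j≠i}(α_i − α_j))^{−1} mod 13.
  i = 1 (α = 7): (7−3)(7−12)(7−5)(7−4) = 4·(−5)·2·3 = −120 ≡ 10, so v_1 = 10^{−1} = 4 (mod 13).
  i = 2 (α = 3): (3−7)(3−12)(3−5)(3−4) = (−4)·(−9)·(−2)·(−1) = 72 ≡ 7, so v_2 = 7^{−1} = 2 (mod 13).
  i = 3 (α = 12): (12−7)(12−3)(12−5)(12−4) = 5·9·7·8 = 2520 ≡ 11, so v_3 = 11^{−1} = 6 (mod 13).
  i = 4 (α = 5): (5−7)(5−3)(5−12)(5−4) = (−2)·2·(−7)·1 = 28 ≡ 2, so v_4 = 2^{−1} = 7 (mod 13).
  i = 5 (α = 4): (4−7)(4−3)(4−12)(4−5) = (−3)·1·(−8)·(−1) = −24 ≡ 2, so v_5 = 2^{−1} = 7 (mod 13).
  v = [4, 2, 6, 7, 7].
Step 2: syndromes of r = [2, 1, 3, 12, 4] (all sums mod 13).
  S_0 = Σ v_i r_i = 4·2 + 2·1 + 6·3 + 7·12 + 7·4 = 140 ≡ 10.
  S_1 = Σ v_i α_i r_i = 4·7·2 + 2·3·1 + 6·12·3 + 7·5·12 + 7·4·4 = 810 ≡ 4.
  α_i^2 mod 13 = [10, 9, 1, 12, 3].
  S_2 = Σ v_i α_i^2 r_i = 4·10·2 + 2·9·1 + 6·1·3 + 7·12·12 + 7·3·4 = 1208 ≡ 12.
  S = (10, 4, 12) ≠ 0, so r is not a codeword (an error is present).
Step 3: locate the error. For a single error e at position i, S_ℓ = v_i·e·α_i^ℓ, so α_err = S_1/S_0.
  S_0^{−1} = 10^{−1} = 4 (mod 13), so α_err = 4·4 = 16 ≡ 3 = α_2. Error position i = 2.
  Consistency check: S_2/S_1 = 12·10 = 120 ≡ 3 = α_err ✓ (single-error assumption holds).
Step 4: error magnitude e = S_0/v_2 = S_0·∏_{j≠2}(α_2 − α_j) = 10·7 = 70 ≡ 5 (mod 13).
Step 5: correct position 2: c_2 = r_2 − e = 1 − 5 ≡ 9 (mod 13). Hence c = [2, 9, 3, 12, 4].
  Check: interpolating c through the α_i gives m(x) = 11 + 8·x (degree < 2) with m(α_i) = c_i for every i, so c is indeed a codeword.


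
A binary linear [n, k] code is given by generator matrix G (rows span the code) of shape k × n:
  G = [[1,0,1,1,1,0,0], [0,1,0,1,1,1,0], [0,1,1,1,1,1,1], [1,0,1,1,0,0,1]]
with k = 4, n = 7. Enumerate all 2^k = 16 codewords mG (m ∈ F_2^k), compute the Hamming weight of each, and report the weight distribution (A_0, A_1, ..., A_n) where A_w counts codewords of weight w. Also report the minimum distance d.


Weight distribution: A_0 = 1, A_2 = 4, A_4 = 9, A_6 = 2. Minimum distance d = 2.

Enumerate all 2^4 = 16 messages m ∈ F_2^4.
For each, compute codeword c = mG in F_2^7, then tally its weight.
  m = 0000 → c = 0000000, weight = 0.
  m = 1000 → c = 1011100, weight = 4.
  m = 0100 → c = 0101110, weight = 4.
  m = 1100 → c = 1110010, weight = 4.
  m = 0010 → c = 0111111, weight = 6.
  m = 1010 → c = 1100011, weight = 4.
  m = 0110 → c = 0010001, weight = 2.
  m = 1110 → c = 1001101, weight = 4.
  m = 0001 → c = 1011001, weight = 4.
  m = 1001 → c = 0000101, weight = 2.
  m = 0101 → c = 1110111, weight = 6.
  m = 1101 → c = 0101011, weight = 4.
  m = 0011 → c = 1100110, weight = 4.
  m = 1011 → c = 0111010, weight = 4.
  m = 0111 → c = 1001000, weight = 2.
  m = 1111 → c = 0010100, weight = 2.
Tally weights:
  weight 0: 1 codewords.
  weight 2: 4 codewords.
  weight 4: 9 codewords.
  weight 6: 2 codewords.
Minimum distance d = smallest w > 0 with A_w > 0 = 2.
Sanity: Σ A_w = 16 = 2^4 = 16 ✓.


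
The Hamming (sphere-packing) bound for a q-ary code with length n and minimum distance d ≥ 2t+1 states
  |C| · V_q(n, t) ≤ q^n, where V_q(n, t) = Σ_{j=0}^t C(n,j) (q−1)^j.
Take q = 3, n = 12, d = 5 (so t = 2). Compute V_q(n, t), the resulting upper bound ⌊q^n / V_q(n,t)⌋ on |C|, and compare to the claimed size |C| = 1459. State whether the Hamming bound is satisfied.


V_q(n, t) = 289, q^n = 531441, Hamming bound = 1838, |C| = 1459 ≤ bound (satisfied).

Step 1: Compute V_q(n, t) = Σ_{j=0}^2 C(n, j) (q−1)^j.
  j = 0: C(12,0)·(2)^0 = 1·1 = 1.
  j = 1: C(12,1)·(2)^1 = 12·2 = 24.
  j = 2: C(12,2)·(2)^2 = 66·4 = 264.
  V_q(n, t) = 1 + 24 + 264 = 289.
Step 2: q^n = 3^12 = 531441.
Step 3: Hamming bound ⌊q^n / V_q(n,t)⌋ = ⌊531441/289⌋ = 1838.
Step 4: Compare |C| = 1459 to 1838: satisfied.
The claimed |C| lies below the Hamming bound.


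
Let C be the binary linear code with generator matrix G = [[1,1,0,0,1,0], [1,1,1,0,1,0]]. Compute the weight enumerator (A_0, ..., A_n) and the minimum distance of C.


Weight distribution: A_0 = 1, A_1 = 1, A_3 = 1, A_4 = 1. Minimum distance d = 1.

Enumerate all 2^2 = 4 messages m ∈ F_2^2.
For each, compute codeword c = mG in F_2^6, then tally its weight.
  m = 00 → c = 000000, weight = 0.
  m = 10 → c = 110010, weight = 3.
  m = 01 → c = 111010, weight = 4.
  m = 11 → c = 001000, weight = 1.
Tally weights:
  weight 0: 1 codewords.
  weight 1: 1 codewords.
  weight 3: 1 codewords.
  weight 4: 1 codewords.
Minimum distance d = smallest w > 0 with A_w > 0 = 1.
Sanity: Σ A_w = 4 = 2^2 = 4 ✓.


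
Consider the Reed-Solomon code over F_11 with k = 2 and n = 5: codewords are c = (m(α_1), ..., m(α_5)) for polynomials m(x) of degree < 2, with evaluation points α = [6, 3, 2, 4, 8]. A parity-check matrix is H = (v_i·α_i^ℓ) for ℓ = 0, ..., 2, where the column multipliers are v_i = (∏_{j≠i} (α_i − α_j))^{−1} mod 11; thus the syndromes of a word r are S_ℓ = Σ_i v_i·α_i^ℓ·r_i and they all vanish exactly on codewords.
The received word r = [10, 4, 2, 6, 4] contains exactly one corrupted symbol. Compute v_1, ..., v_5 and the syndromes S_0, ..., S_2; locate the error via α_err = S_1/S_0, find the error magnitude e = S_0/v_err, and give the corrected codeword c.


S = (5, 7, 1), error at position 5, error magnitude e = 1, c = [10, 4, 2, 6, 3].

Step 1: column multipliers v_i = (∏_{j≠i}(α_i − α_j))^{−1} mod 11.
  i = 1 (α = 6): (6−3)(6−2)(6−4)(6−8) = 3·4·2·(−2) = −48 ≡ 7, so v_1 = 7^{−1} = 8 (mod 11).
  i = 2 (α = 3): (3−6)(3−2)(3−4)(3−8) = (−3)·1·(−1)·(−5) = −15 ≡ 7, so v_2 = 7^{−1} = 8 (mod 11).
  i = 3 (α = 2): (2−6)(2−3)(2−4)(2−8) = (−4)·(−1)·(−2)·(−6) = 48 ≡ 4, so v_3 = 4^{−1} = 3 (mod 11).
  i = 4 (α = 4): (4−6)(4−3)(4−2)(4−8) = (−2)·1·2·(−4) = 16 ≡ 5, so v_4 = 5^{−1} = 9 (mod 11).
  i = 5 (α = 8): (8−6)(8−3)(8−2)(8−4) = 2·5·6·4 = 240 ≡ 9, so v_5 = 9^{−1} = 5 (mod 11).
  v = [8, 8, 3, 9, 5].
Step 2: syndromes of r = [10, 4, 2, 6, 4] (all sums mod 11).
  S_0 = Σ v_i r_i = 8·10 + 8·4 + 3·2 + 9·6 + 5·4 = 192 ≡ 5.
  S_1 = Σ v_i α_i r_i = 8·6·10 + 8·3·4 + 3·2·2 + 9·4·6 + 5·8·4 = 964 ≡ 7.
  α_i^2 mod 11 = [3, 9, 4, 5, 9].
  S_2 = Σ v_i α_i^2 r_i = 8·3·10 + 8·9·4 + 3·4·2 + 9·5·6 + 5·9·4 = 1002 ≡ 1.
  S = (5, 7, 1) ≠ 0, so r is not a codeword (an error is present).
Step 3: locate the error. For a single error e at position i, S_ℓ = v_i·e·α_i^ℓ, so α_err = S_1/S_0.
  S_0^{−1} = 5^{−1} = 9 (mod 11), so α_err = 7·9 = 63 ≡ 8 = α_5. Error position i = 5.
  Consistency check: S_2/S_1 = 1·8 = 8 ≡ 8 = α_err ✓ (single-error assumption holds).
Step 4: error magnitude e = S_0/v_5 = S_0·∏_{j≠5}(α_5 − α_j) = 5·9 = 45 ≡ 1 (mod 11).
Step 5: correct position 5: c_5 = r_5 − e = 4 − 1 ≡ 3 (mod 11). Hence c = [10, 4, 2, 6, 3].
  Check: interpolating c through the α_i gives m(x) = 9 + 2·x (degree < 2) with m(α_i) = c_i for every i, so c is indeed a codeword.


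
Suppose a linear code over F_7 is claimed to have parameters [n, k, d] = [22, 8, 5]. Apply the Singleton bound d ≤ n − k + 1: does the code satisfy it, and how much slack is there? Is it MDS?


Singleton RHS = n − k + 1 = 15, slack = 10, bound satisfied, not MDS.

Singleton bound: d ≤ n − k + 1.
Here n = 22, k = 8, so n − k + 1 = 15.
Given d = 5, check d ≤ 15: YES.
Slack = (n − k + 1) − d = 10.
The code is NOT MDS (slack = 10 > 0).
Description: the claimed parameters are [22, 8, 5]_7; such a code would be non-MDS.


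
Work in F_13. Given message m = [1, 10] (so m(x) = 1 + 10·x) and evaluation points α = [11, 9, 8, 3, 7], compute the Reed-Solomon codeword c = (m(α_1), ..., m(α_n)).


c = [7, 0, 3, 5, 6]

Message polynomial: m(x) = 1 + 10·x (mod 13).
For each evaluation point α_i, compute m(α_i) mod 13:
  α_1 = 11: Horner steps 10 → 7, so m(11) = 7.
  α_2 = 9: Horner steps 10 → 0, so m(9) = 0.
  α_3 = 8: Horner steps 10 → 3, so m(8) = 3.
  α_4 = 3: Horner steps 10 → 5, so m(3) = 5.
  α_5 = 7: Horner steps 10 → 6, so m(7) = 6.
Codeword c = [7, 0, 3, 5, 6] ∈ F_13^5.


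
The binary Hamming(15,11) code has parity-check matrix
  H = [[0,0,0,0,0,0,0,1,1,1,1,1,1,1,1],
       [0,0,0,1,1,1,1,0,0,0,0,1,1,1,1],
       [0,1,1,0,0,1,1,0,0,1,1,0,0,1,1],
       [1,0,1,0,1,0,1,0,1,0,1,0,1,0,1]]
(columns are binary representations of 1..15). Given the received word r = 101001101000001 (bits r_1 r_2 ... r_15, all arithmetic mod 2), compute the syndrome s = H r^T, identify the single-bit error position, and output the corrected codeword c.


s = (0, 1, 0, 1)^T, error position = 5, corrected codeword c = 101011101000001

Compute s = H r^T mod 2 one row at a time:
  s_1 = 0 + 1 + 0 + 0 + 0 + 0 + 0 + 1 = 2 ≡ 0 (mod 2).
  s_2 = 0 + 0 + 1 + 1 + 0 + 0 + 0 + 1 = 3 ≡ 1 (mod 2).
  s_3 = 0 + 1 + 1 + 1 + 0 + 0 + 0 + 1 = 4 ≡ 0 (mod 2).
  s_4 = 1 + 1 + 0 + 1 + 1 + 0 + 0 + 1 = 5 ≡ 1 (mod 2).
s = (0, 1, 0, 1)^T — this equals column 5 of H (binary 0101), so error is at position 5.
Correct: flip bit 5 of r = 101001101000001 to get c = 101011101000001.


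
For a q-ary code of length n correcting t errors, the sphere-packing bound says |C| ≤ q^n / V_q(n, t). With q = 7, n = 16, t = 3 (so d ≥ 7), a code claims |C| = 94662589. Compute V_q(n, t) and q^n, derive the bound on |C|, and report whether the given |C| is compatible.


V_q(n, t) = 125377, q^n = 33232930569601, Hamming bound = 265064011, |C| = 94662589 ≤ bound (satisfied).

Step 1: Compute V_q(n, t) = Σ_{j=0}^3 C(n, j) (q−1)^j.
  j = 0: C(16,0)·(6)^0 = 1·1 = 1.
  j = 1: C(16,1)·(6)^1 = 16·6 = 96.
  j = 2: C(16,2)·(6)^2 = 120·36 = 4320.
  j = 3: C(16,3)·(6)^3 = 560·216 = 120960.
  V_q(n, t) = 1 + 96 + 4320 + 120960 = 125377.
Step 2: q^n = 7^16 = 33232930569601.
Step 3: Hamming bound ⌊q^n / V_q(n,t)⌋ = ⌊33232930569601/125377⌋ = 265064011.
Step 4: Compare |C| = 94662589 to 265064011: satisfied.
The claimed |C| lies below the Hamming bound.


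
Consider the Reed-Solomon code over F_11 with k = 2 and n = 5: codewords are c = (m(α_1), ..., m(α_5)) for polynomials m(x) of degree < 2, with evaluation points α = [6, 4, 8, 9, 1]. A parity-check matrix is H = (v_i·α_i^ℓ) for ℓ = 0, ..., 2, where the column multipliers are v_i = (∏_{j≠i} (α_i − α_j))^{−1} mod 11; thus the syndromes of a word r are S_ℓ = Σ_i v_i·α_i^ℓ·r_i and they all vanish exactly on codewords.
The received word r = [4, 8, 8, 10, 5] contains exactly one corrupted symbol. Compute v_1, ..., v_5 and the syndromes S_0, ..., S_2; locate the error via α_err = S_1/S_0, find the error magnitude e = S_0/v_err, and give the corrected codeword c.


S = (8, 10, 7), error at position 2, error magnitude e = 8, c = [4, 0, 8, 10, 5].

Step 1: column multipliers v_i = (∏_{j≠i}(α_i − α_j))^{−1} mod 11.
  i = 1 (α = 6): (6−4)(6−8)(6−9)(6−1) = 2·(−2)·(−3)·5 = 60 ≡ 5, so v_1 = 5^{−1} = 9 (mod 11).
  i = 2 (α = 4): (4−6)(4−8)(4−9)(4−1) = (−2)·(−4)·(−5)·3 = −120 ≡ 1, so v_2 = 1^{−1} = 1 (mod 11).
  i = 3 (α = 8): (8−6)(8−4)(8−9)(8−1) = 2·4·(−1)·7 = −56 ≡ 10, so v_3 = 10^{−1} = 10 (mod 11).
  i = 4 (α = 9): (9−6)(9−4)(9−8)(9−1) = 3·5·1·8 = 120 ≡ 10, so v_4 = 10^{−1} = 10 (mod 11).
  i = 5 (α = 1): (1−6)(1−4)(1−8)(1−9) = (−5)·(−3)·(−7)·(−8) = 840 ≡ 4, so v_5 = 4^{−1} = 3 (mod 11).
  v = [9, 1, 10, 10, 3].
Step 2: syndromes of r = [4, 8, 8, 10, 5] (all sums mod 11).
  S_0 = Σ v_i r_i = 9·4 + 1·8 + 10·8 + 10·10 + 3·5 = 239 ≡ 8.
  S_1 = Σ v_i α_i r_i = 9·6·4 + 1·4·8 + 10·8·8 + 10·9·10 + 3·1·5 = 1803 ≡ 10.
  α_i^2 mod 11 = [3, 5, 9, 4, 1].
  S_2 = Σ v_i α_i^2 r_i = 9·3·4 + 1·5·8 + 10·9·8 + 10·4·10 + 3·1·5 = 1283 ≡ 7.
  S = (8, 10, 7) ≠ 0, so r is not a codeword (an error is present).
Step 3: locate the error. For a single error e at position i, S_ℓ = v_i·e·α_i^ℓ, so α_err = S_1/S_0.
  S_0^{−1} = 8^{−1} = 7 (mod 11), so α_err = 10·7 = 70 ≡ 4 = α_2. Error position i = 2.
  Consistency check: S_2/S_1 = 7·10 = 70 ≡ 4 = α_err ✓ (single-error assumption holds).
Step 4: error magnitude e = S_0/v_2 = S_0·∏_{j≠2}(α_2 − α_j) = 8·1 = 8 ≡ 8 (mod 11).
Step 5: correct position 2: c_2 = r_2 − e = 8 − 8 ≡ 0 (mod 11). Hence c = [4, 0, 8, 10, 5].
  Check: interpolating c through the α_i gives m(x) = 3 + 2·x (degree < 2) with m(α_i) = c_i for every i, so c is indeed a codeword.


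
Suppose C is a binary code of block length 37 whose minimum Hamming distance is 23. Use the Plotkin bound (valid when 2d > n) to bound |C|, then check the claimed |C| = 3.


Plotkin bound M ≤ 4; given |C| = 3 ≤ bound (satisfied).

Check applicability: 2d = 46, n = 37.
2d − n = 9 > 0, so Plotkin applies.
Compute d/(2d−n) = 23/9 ≈ 2.5556.
⌊d/(2d−n)⌋ = 2.
Plotkin bound: M ≤ 2·2 = 4.
Given |C| = 3, check: satisfied.
This |C| is below the Plotkin bound.


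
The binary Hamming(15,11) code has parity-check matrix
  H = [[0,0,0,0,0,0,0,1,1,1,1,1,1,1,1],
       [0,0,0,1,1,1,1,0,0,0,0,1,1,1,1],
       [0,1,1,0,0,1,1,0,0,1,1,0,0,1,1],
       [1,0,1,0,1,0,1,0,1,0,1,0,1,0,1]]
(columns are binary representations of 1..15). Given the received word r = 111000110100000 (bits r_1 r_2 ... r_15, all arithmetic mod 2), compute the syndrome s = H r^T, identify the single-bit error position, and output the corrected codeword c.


s = (0, 1, 0, 1)^T, error position = 5, corrected codeword c = 111010110100000

Compute s = H r^T mod 2 one row at a time:
  s_1 = 1 + 0 + 1 + 0 + 0 + 0 + 0 + 0 = 2 ≡ 0 (mod 2).
  s_2 = 0 + 0 + 0 + 1 + 0 + 0 + 0 + 0 = 1 ≡ 1 (mod 2).
  s_3 = 1 + 1 + 0 + 1 + 1 + 0 + 0 + 0 = 4 ≡ 0 (mod 2).
  s_4 = 1 + 1 + 0 + 1 + 0 + 0 + 0 + 0 = 3 ≡ 1 (mod 2).
s = (0, 1, 0, 1)^T — this equals column 5 of H (binary 0101), so error is at position 5.
Correct: flip bit 5 of r = 111000110100000 to get c = 111010110100000.


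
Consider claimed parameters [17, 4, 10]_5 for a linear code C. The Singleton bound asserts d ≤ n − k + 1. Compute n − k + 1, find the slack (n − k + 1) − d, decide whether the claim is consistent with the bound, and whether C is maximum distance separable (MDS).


Singleton RHS = n − k + 1 = 14, slack = 4, bound satisfied, not MDS.

Singleton bound: d ≤ n − k + 1.
Here n = 17, k = 4, so n − k + 1 = 14.
Given d = 10, check d ≤ 14: YES.
Slack = (n − k + 1) − d = 4.
The code is NOT MDS (slack = 4 > 0).
Description: the claimed parameters are [17, 4, 10]_5; such a code would be non-MDS.


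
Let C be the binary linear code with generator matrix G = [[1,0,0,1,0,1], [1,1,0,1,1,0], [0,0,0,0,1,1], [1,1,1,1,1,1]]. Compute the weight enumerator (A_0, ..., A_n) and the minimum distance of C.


Weight distribution: A_0 = 1, A_1 = 1, A_2 = 3, A_3 = 6, A_4 = 3, A_5 = 1, A_6 = 1. Minimum distance d = 1.

Enumerate all 2^4 = 16 messages m ∈ F_2^4.
For each, compute codeword c = mG in F_2^6, then tally its weight.
  m = 0000 → c = 000000, weight = 0.
  m = 1000 → c = 100101, weight = 3.
  m = 0100 → c = 110110, weight = 4.
  m = 1100 → c = 010011, weight = 3.
  m = 0010 → c = 000011, weight = 2.
  m = 1010 → c = 100110, weight = 3.
  m = 0110 → c = 110101, weight = 4.
  m = 1110 → c = 010000, weight = 1.
  m = 0001 → c = 111111, weight = 6.
  m = 1001 → c = 011010, weight = 3.
  m = 0101 → c = 001001, weight = 2.
  m = 1101 → c = 101100, weight = 3.
  m = 0011 → c = 111100, weight = 4.
  m = 1011 → c = 011001, weight = 3.
  m = 0111 → c = 001010, weight = 2.
  m = 1111 → c = 101111, weight = 5.
Tally weights:
  weight 0: 1 codewords.
  weight 1: 1 codewords.
  weight 2: 3 codewords.
  weight 3: 6 codewords.
  weight 4: 3 codewords.
  weight 5: 1 codewords.
  weight 6: 1 codewords.
Minimum distance d = smallest w > 0 with A_w > 0 = 1.
Sanity: Σ A_w = 16 = 2^4 = 16 ✓.


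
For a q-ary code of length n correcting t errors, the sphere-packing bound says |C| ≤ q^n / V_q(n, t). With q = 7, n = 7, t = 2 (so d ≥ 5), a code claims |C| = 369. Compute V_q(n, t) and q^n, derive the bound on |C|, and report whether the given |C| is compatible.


V_q(n, t) = 799, q^n = 823543, Hamming bound = 1030, |C| = 369 ≤ bound (satisfied).

Step 1: Compute V_q(n, t) = Σ_{j=0}^2 C(n, j) (q−1)^j.
  j = 0: C(7,0)·(6)^0 = 1·1 = 1.
  j = 1: C(7,1)·(6)^1 = 7·6 = 42.
  j = 2: C(7,2)·(6)^2 = 21·36 = 756.
  V_q(n, t) = 1 + 42 + 756 = 799.
Step 2: q^n = 7^7 = 823543.
Step 3: Hamming bound ⌊q^n / V_q(n,t)⌋ = ⌊823543/799⌋ = 1030.
Step 4: Compare |C| = 369 to 1030: satisfied.
The claimed |C| lies below the Hamming bound.
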